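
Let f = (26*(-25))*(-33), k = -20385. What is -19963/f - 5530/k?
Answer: -19221817/29150550 ≈ -0.65940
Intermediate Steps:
f = 21450 (f = -650*(-33) = 21450)
-19963/f - 5530/k = -19963/21450 - 5530/(-20385) = -19963*1/21450 - 5530*(-1/20385) = -19963/21450 + 1106/4077 = -19221817/29150550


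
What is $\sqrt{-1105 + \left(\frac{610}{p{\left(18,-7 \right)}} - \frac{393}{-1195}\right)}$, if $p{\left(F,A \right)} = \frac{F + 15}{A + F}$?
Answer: $\frac{8 i \sqrt{181003065}}{3585} \approx 30.022 i$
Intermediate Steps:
$p{\left(F,A \right)} = \frac{15 + F}{A + F}$
$\sqrt{-1105 + \left(\frac{610}{p{\left(18,-7 \right)}} - \frac{393}{-1195}\right)} = \sqrt{-1105 - \left(- \frac{393}{1195} - 610 \frac{-7 + 18}{15 + 18}\right)} = \sqrt{-1105 - \left(- \frac{393}{1195} - \frac{610}{\frac{1}{11} \cdot 33}\right)} = \sqrt{-1105 + \left(\frac{610}{\frac{1}{11} \cdot 33} + \frac{393}{1195}\right)} = \sqrt{-1105 + \left(\frac{610}{3} + \frac{393}{1195}\right)} = \sqrt{-1105 + \frac{730129}{3585}} = \sqrt{- \frac{3231296}{3585}} = \frac{8 i \sqrt{181003065}}{3585}$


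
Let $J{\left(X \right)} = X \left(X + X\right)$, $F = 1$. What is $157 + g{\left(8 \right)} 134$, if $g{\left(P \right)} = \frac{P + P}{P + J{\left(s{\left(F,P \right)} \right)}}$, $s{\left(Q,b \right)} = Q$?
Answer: $\frac{1857}{5} \approx 371.4$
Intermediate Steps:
$J{\left(X \right)} = 2 X^{2}$ ($J{\left(X \right)} = X 2 X = 2 X^{2}$)
$g{\left(P \right)} = \frac{2 P}{2 + P}$ ($g{\left(P \right)} = \frac{P + P}{P + 2 \cdot 1^{2}} = \frac{2 P}{P + 2 \cdot 1} = \frac{2 P}{P + 2} = \frac{2 P}{2 + P}$)
$157 + g{\left(8 \right)} 134 = 157 + 2 \cdot 8 \frac{1}{2 + 8} \cdot 134 = 157 + 2 \cdot 8 \cdot \frac{1}{10} \cdot 134 = 157 + \frac{8}{5} \cdot 134 = 157 + \frac{1072}{5} = \frac{1857}{5}$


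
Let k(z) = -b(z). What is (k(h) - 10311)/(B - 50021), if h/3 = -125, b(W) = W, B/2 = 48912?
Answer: -9936/47803 ≈ -0.20785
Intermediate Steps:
B = 97824 (B = 2*48912 = 97824)
h = -375 (h = 3*(-125) = -375)
k(z) = -z
(k(h) - 10311)/(B - 50021) = (-1*(-375) - 10311)/(97824 - 50021) = (375 - 10311)/47803 = -9936*1/47803 = -9936/47803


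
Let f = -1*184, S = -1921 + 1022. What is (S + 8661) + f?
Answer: 7578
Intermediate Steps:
S = -899
f = -184
(S + 8661) + f = (-899 + 8661) - 184 = 7762 - 184 = 7578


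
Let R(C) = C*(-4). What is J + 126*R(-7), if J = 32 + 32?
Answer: 3592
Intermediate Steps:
R(C) = -4*C
J = 64
J + 126*R(-7) = 64 + 126*(-4*(-7)) = 64 + 126*28 = 64 + 3528 = 3592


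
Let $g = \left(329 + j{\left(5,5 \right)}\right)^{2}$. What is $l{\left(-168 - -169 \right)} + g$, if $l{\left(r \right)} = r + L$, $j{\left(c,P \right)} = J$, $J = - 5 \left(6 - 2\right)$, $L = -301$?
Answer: $95181$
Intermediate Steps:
$J = -20$ ($J = \left(-5\right) 4 = -20$)
$j{\left(c,P \right)} = -20$
$l{\left(r \right)} = -301 + r$ ($l{\left(r \right)} = r - 301 = -301 + r$)
$g = 95481$ ($g = \left(329 - 20\right)^{2} = 309^{2} = 95481$)
$l{\left(-168 - -169 \right)} + g = \left(-301 - -1\right) + 95481 = \left(-301 + \left(-168 + 169\right)\right) + 95481 = \left(-301 + 1\right) + 95481 = -300 + 95481 = 95181$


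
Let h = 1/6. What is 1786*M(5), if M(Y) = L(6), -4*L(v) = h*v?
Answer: -893/2 ≈ -446.50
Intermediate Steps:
h = ⅙ ≈ 0.16667
L(v) = -v/24
M(Y) = -¼ (M(Y) = -1/24*6 = -¼)
1786*M(5) = 1786*(-¼) = -893/2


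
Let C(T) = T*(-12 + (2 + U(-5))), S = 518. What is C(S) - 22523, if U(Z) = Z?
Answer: -30293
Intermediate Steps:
C(T) = -15*T (C(T) = T*(-12 + (2 - 5)) = T*(-12 - 3) = T*(-15) = -15*T)
C(S) - 22523 = -15*518 - 22523 = -7770 - 22523 = -30293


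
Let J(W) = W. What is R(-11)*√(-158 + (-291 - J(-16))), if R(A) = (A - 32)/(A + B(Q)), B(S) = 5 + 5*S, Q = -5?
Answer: 43*I*√433/31 ≈ 28.864*I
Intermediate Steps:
R(A) = (-32 + A)/(-20 + A) (R(A) = (A - 32)/(A + (5 + 5*(-5))) = (-32 + A)/(A + (5 - 25)) = (-32 + A)/(A - 20) = (-32 + A)/(-20 + A))
R(-11)*√(-158 + (-291 - J(-16))) = ((-32 - 11)/(-20 - 11))*√(-158 + (-291 - 1*(-16))) = (-43/(-31))*√(-158 + (-291 + 16)) = (-1/31*(-43))*√(-158 - 275) = 43*√(-433)/31 = 43*(I*√433)/31 = 43*I*√433/31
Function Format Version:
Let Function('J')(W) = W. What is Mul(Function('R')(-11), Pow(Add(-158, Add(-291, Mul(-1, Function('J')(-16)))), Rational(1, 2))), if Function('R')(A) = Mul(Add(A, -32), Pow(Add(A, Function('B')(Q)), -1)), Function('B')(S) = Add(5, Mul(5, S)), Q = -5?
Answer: Mul(Rational(43, 31), I, Pow(433, Rational(1, 2))) ≈ Mul(28.864, I)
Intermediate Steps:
Function('R')(A) = Mul(Pow(Add(-20, A), -1), Add(-32, A)) (Function('R')(A) = Mul(Add(A, -32), Pow(Add(A, Add(5, Mul(5, -5))), -1)) = Mul(Add(-32, A), Pow(Add(A, Add(5, -25)), -1)) = Mul(Add(-32, A), Pow(Add(A, -20), -1)) = Mul(Add(-32, A), Pow(Add(-20, A), -1)) = Mul(Pow(Add(-20, A), -1), Add(-32, A)))
Mul(Function('R')(-11), Pow(Add(-158, Add(-291, Mul(-1, Function('J')(-16)))), Rational(1, 2))) = Mul(Mul(Pow(Add(-20, -11), -1), Add(-32, -11)), Pow(Add(-158, Add(-291, Mul(-1, -16))), Rational(1, 2))) = Mul(Mul(Pow(-31, -1), -43), Pow(Add(-158, Add(-291, 16)), Rational(1, 2))) = Mul(Mul(Rational(-1, 31), -43), Pow(Add(-158, -275), Rational(1, 2))) = Mul(Rational(43, 31), Pow(-433, Rational(1, 2))) = Mul(Rational(43, 31), Mul(I, Pow(433, Rational(1, 2)))) = Mul(Rational(43, 31), I, Pow(433, Rational(1, 2)))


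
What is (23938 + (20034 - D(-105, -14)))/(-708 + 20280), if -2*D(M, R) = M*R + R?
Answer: 3725/1631 ≈ 2.2839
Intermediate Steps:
D(M, R) = -R/2 - M*R/2 (D(M, R) = -(M*R + R)/2 = -(R + M*R)/2 = -R/2 - M*R/2)
(23938 + (20034 - D(-105, -14)))/(-708 + 20280) = (23938 + (20034 - (-1)*(-14)*(1 - 105)/2))/(-708 + 20280) = (23938 + (20034 - (-1)*(-14)*(-104)/2))/19572 = (23938 + (20034 - 1*(-728)))*(1/19572) = (23938 + (20034 + 728))*(1/19572) = (23938 + 20762)*(1/19572) = 44700*(1/19572) = 3725/1631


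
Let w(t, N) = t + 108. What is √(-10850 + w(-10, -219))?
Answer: 16*I*√42 ≈ 103.69*I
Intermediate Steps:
w(t, N) = 108 + t
√(-10850 + w(-10, -219)) = √(-10850 + (108 - 10)) = √(-10850 + 98) = √(-10752) = 16*I*√42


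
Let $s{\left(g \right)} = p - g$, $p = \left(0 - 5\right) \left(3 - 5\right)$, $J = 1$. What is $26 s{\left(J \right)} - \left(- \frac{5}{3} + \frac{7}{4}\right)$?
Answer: $\frac{2807}{12} \approx 233.92$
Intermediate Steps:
$p = 10$ ($p = \left(-5\right) \left(-2\right) = 10$)
$s{\left(g \right)} = 10 - g$
$26 s{\left(J \right)} - \left(- \frac{5}{3} + \frac{7}{4}\right) = 26 \left(10 - 1\right) - \left(- \frac{5}{3} + \frac{7}{4}\right) = 26 \left(10 - 1\right) - \frac{1}{12} = 26 \cdot 9 + \left(- \frac{7}{4} + \frac{5}{3}\right) = 234 - \frac{1}{12} = \frac{2807}{12}$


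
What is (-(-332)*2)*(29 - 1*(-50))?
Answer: 52456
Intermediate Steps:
(-(-332)*2)*(29 - 1*(-50)) = (-83*(-8))*(29 + 50) = 664*79 = 52456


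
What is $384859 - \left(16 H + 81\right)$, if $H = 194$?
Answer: $381674$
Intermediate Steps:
$384859 - \left(16 H + 81\right) = 384859 - \left(16 \cdot 194 + 81\right) = 384859 - \left(3104 + 81\right) = 384859 - 3185 = 381674$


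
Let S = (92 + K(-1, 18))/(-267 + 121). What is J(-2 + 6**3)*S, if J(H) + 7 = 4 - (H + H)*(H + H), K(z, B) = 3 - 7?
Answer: 8060228/73 ≈ 1.1041e+5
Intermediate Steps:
K(z, B) = -4
S = -44/73 (S = (92 - 4)/(-267 + 121) = 88/(-146) = 88*(-1/146) = -44/73 ≈ -0.60274)
J(H) = -3 - 4*H**2 (J(H) = -7 + (4 - (H + H)*(H + H)) = -7 + (4 - 2*H*2*H) = -7 + (4 - 4*H**2) = -3 - 4*H**2)
J(-2 + 6**3)*S = (-3 - 4*(-2 + 6**3)**2)*(-44/73) = (-3 - 4*(-2 + 216)**2)*(-44/73) = (-3 - 4*214**2)*(-44/73) = (-3 - 4*45796)*(-44/73) = (-3 - 183184)*(-44/73) = -183187*(-44/73) = 8060228/73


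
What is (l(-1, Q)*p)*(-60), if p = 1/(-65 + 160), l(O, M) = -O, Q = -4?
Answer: -12/19 ≈ -0.63158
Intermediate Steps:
p = 1/95 ≈ 0.010526
(l(-1, Q)*p)*(-60) = (-1*(-1)*(1/95))*(-60) = (1*(1/95))*(-60) = (1/95)*(-60) = -12/19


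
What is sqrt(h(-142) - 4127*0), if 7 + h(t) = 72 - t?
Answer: 3*sqrt(23) ≈ 14.387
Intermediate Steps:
h(t) = 65 - t (h(t) = -7 + (72 - t) = 65 - t)
sqrt(h(-142) - 4127*0) = sqrt((65 - 1*(-142)) - 4127*0) = sqrt((65 + 142) + 0) = sqrt(207 + 0) = sqrt(207) = 3*sqrt(23)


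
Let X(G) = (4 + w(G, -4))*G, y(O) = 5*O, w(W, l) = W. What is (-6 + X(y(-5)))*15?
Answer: 7785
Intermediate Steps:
X(G) = G*(4 + G) (X(G) = (4 + G)*G = G*(4 + G))
(-6 + X(y(-5)))*15 = (-6 + (5*(-5))*(4 + 5*(-5)))*15 = (-6 - 25*(4 - 25))*15 = (-6 - 25*(-21))*15 = (-6 + 525)*15 = 519*15 = 7785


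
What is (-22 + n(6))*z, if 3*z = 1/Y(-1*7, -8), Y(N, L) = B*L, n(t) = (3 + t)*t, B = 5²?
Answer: -4/75 ≈ -0.053333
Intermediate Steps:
B = 25
n(t) = t*(3 + t)
Y(N, L) = 25*L
z = -1/600 (z = 1/(3*((25*(-8)))) = (⅓)/(-200) = (⅓)*(-1/200) = -1/600 ≈ -0.0016667)
(-22 + n(6))*z = (-22 + 6*(3 + 6))*(-1/600) = (-22 + 6*9)*(-1/600) = (-22 + 54)*(-1/600) = 32*(-1/600) = -4/75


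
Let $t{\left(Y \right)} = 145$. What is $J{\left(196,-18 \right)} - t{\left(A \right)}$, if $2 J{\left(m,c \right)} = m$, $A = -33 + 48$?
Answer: $-47$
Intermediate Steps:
$A = 15$
$J{\left(m,c \right)} = \frac{m}{2}$
$J{\left(196,-18 \right)} - t{\left(A \right)} = \frac{1}{2} \cdot 196 - 145 = 98 - 145 = -47$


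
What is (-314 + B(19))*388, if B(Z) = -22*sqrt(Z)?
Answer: -121832 - 8536*sqrt(19) ≈ -1.5904e+5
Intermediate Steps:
(-314 + B(19))*388 = (-314 - 22*sqrt(19))*388 = -121832 - 8536*sqrt(19)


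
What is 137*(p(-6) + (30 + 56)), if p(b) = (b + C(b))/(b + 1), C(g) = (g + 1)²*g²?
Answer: -63568/5 ≈ -12714.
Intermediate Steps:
C(g) = g²*(1 + g)² (C(g) = (1 + g)²*g² = g²*(1 + g)²)
p(b) = (b + b²*(1 + b)²)/(1 + b) (p(b) = (b + b²*(1 + b)²)/(b + 1) = (b + b²*(1 + b)²)/(1 + b))
137*(p(-6) + (30 + 56)) = 137*(((-6)² + (-6)³ - 6/(1 - 6)) + (30 + 56)) = 137*((36 - 216 - 6/(-5)) + 86) = 137*((36 - 216 - 6*(-⅕)) + 86) = 137*((36 - 216 + 6/5) + 86) = 137*(-894/5 + 86) = 137*(-464/5) = -63568/5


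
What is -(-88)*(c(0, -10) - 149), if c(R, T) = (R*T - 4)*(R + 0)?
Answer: -13112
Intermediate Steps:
c(R, T) = R*(-4 + R*T) (c(R, T) = (-4 + R*T)*R = R*(-4 + R*T))
-(-88)*(c(0, -10) - 149) = -(-88)*(0*(-4 + 0*(-10)) - 149) = -(-88)*(0*(-4 + 0) - 149) = -(-88)*(0*(-4) - 149) = -(-88)*(0 - 149) = -(-88)*(-149) = -1*13112 = -13112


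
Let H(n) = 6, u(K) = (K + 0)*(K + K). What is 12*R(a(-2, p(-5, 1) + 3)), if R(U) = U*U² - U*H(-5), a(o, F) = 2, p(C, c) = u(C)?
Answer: -48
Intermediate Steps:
u(K) = 2*K² (u(K) = K*(2*K) = 2*K²)
p(C, c) = 2*C²
R(U) = U³ - 6*U (R(U) = U*U² - U*6 = U³ - 6*U)
12*R(a(-2, p(-5, 1) + 3)) = 12*(2*(-6 + 2²)) = 12*(2*(-6 + 4)) = 12*(2*(-2)) = 12*(-4) = -48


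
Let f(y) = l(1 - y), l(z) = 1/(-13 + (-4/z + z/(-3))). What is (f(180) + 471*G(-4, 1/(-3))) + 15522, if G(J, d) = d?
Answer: 385231817/25072 ≈ 15365.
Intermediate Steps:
l(z) = 1/(-13 - 4/z - z/3) (l(z) = 1/(-13 + (-4/z + z*(-⅓))) = 1/(-13 + (-4/z - z/3)) = 1/(-13 - 4/z - z/3))
f(y) = -3*(1 - y)/(51 + (1 - y)² - 39*y) (f(y) = -3*(1 - y)/(12 + (1 - y)² + 39*(1 - y)) = -3*(1 - y)/(12 + (1 - y)² + (39 - 39*y)) = -3*(1 - y)/(51 + (1 - y)² - 39*y))
(f(180) + 471*G(-4, 1/(-3))) + 15522 = (3*(-1 + 180)/(52 + 180² - 41*180) + 471/(-3)) + 15522 = (3*179/(52 + 32400 - 7380) + 471*(-⅓)) + 15522 = (3*179/25072 - 157) + 15522 = (3*(1/25072)*179 - 157) + 15522 = (537/25072 - 157) + 15522 = -3935767/25072 + 15522 = 385231817/25072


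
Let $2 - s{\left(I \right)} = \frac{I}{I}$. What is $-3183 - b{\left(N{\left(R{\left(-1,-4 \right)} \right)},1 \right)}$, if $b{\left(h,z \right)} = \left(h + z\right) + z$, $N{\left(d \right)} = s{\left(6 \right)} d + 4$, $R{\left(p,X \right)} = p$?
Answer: $-3188$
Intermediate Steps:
$s{\left(I \right)} = 1$ ($s{\left(I \right)} = 2 - \frac{I}{I} = 2 - 1 = 1$)
$N{\left(d \right)} = 4 + d$ ($N{\left(d \right)} = 1 d + 4 = d + 4 = 4 + d$)
$b{\left(h,z \right)} = h + 2 z$
$-3183 - b{\left(N{\left(R{\left(-1,-4 \right)} \right)},1 \right)} = -3183 - \left(\left(4 - 1\right) + 2 \cdot 1\right) = -3183 - \left(3 + 2\right) = -3183 - 5 = -3188$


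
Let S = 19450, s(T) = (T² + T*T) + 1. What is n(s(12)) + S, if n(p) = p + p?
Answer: 20028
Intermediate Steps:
s(T) = 1 + 2*T² (s(T) = (T² + T²) + 1 = 2*T² + 1 = 1 + 2*T²)
n(p) = 2*p
n(s(12)) + S = 2*(1 + 2*12²) + 19450 = 2*(1 + 2*144) + 19450 = 2*(1 + 288) + 19450 = 2*289 + 19450 = 578 + 19450 = 20028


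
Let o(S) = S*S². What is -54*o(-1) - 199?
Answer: -145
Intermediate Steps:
o(S) = S³
-54*o(-1) - 199 = -54*(-1)³ - 199 = -54*(-1) - 199 = 54 - 199 = -145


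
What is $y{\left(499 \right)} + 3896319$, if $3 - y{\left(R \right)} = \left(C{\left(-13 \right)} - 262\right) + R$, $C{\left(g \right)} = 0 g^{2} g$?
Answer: $3896085$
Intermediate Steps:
$C{\left(g \right)} = 0$ ($C{\left(g \right)} = 0 g = 0$)
$y{\left(R \right)} = 265 - R$ ($y{\left(R \right)} = 3 - \left(\left(0 - 262\right) + R\right) = 3 - \left(-262 + R\right) = 265 - R$)
$y{\left(499 \right)} + 3896319 = \left(265 - 499\right) + 3896319 = -234 + 3896319 = 3896085$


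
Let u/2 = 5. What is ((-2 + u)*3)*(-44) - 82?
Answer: -1138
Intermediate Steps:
u = 10 (u = 2*5 = 10)
((-2 + u)*3)*(-44) - 82 = ((-2 + 10)*3)*(-44) - 82 = (8*3)*(-44) - 82 = 24*(-44) - 82 = -1056 - 82 = -1138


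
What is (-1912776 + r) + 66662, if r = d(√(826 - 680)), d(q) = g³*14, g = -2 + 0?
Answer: -1846226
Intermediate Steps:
g = -2
d(q) = -112 (d(q) = (-2)³*14 = -8*14 = -112)
r = -112
(-1912776 + r) + 66662 = (-1912776 - 112) + 66662 = -1912888 + 66662 = -1846226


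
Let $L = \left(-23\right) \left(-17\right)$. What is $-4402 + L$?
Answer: $-4011$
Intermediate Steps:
$L = 391$
$-4402 + L = -4402 + 391 = -4011$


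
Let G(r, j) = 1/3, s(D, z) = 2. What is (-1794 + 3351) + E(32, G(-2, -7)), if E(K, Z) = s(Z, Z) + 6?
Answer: 1565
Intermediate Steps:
G(r, j) = 1/3 (G(r, j) = 1*(1/3) = 1/3)
E(K, Z) = 8 (E(K, Z) = 2 + 6 = 8)
(-1794 + 3351) + E(32, G(-2, -7)) = (-1794 + 3351) + 8 = 1557 + 8 = 1565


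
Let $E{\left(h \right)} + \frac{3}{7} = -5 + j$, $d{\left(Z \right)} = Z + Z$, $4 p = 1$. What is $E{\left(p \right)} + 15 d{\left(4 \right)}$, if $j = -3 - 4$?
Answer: $\frac{753}{7} \approx 107.57$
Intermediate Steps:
$p = \frac{1}{4}$ ($p = \frac{1}{4} \cdot 1 = \frac{1}{4} \approx 0.25$)
$d{\left(Z \right)} = 2 Z$
$j = -7$
$E{\left(h \right)} = - \frac{87}{7}$ ($E{\left(h \right)} = - \frac{3}{7} - 12 = - \frac{87}{7}$)
$E{\left(p \right)} + 15 d{\left(4 \right)} = - \frac{87}{7} + 15 \cdot 2 \cdot 4 = - \frac{87}{7} + 15 \cdot 8 = - \frac{87}{7} + 120 = \frac{753}{7}$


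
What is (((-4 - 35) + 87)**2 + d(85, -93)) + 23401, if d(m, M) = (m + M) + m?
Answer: 25782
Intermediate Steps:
d(m, M) = M + 2*m (d(m, M) = (M + m) + m = M + 2*m)
(((-4 - 35) + 87)**2 + d(85, -93)) + 23401 = (((-4 - 35) + 87)**2 + (-93 + 2*85)) + 23401 = ((-39 + 87)**2 + (-93 + 170)) + 23401 = (48**2 + 77) + 23401 = (2304 + 77) + 23401 = 2381 + 23401 = 25782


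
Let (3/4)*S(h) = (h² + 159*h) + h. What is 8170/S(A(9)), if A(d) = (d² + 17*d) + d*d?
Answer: 43/1050 ≈ 0.040952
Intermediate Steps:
A(d) = 2*d² + 17*d (A(d) = (d² + 17*d) + d² = 2*d² + 17*d)
S(h) = 4*h²/3 + 640*h/3 (S(h) = 4*((h² + 159*h) + h)/3 = 4*(h² + 160*h)/3 = 4*h²/3 + 640*h/3)
8170/S(A(9)) = 8170/((4*(9*(17 + 2*9))*(160 + 9*(17 + 2*9))/3)) = 8170/((4*(9*(17 + 18))*(160 + 9*(17 + 18))/3)) = 8170/((4*(9*35)*(160 + 9*35)/3)) = 8170/(((4/3)*315*(160 + 315))) = 8170/(((4/3)*315*475)) = 8170/199500 = 8170*(1/199500) = 43/1050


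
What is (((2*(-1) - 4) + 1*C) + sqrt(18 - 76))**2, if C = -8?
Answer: (14 - I*sqrt(58))**2 ≈ 138.0 - 213.24*I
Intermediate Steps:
(((2*(-1) - 4) + 1*C) + sqrt(18 - 76))**2 = (((2*(-1) - 4) + 1*(-8)) + sqrt(18 - 76))**2 = (((-2 - 4) - 8) + sqrt(-58))**2 = ((-6 - 8) + I*sqrt(58))**2 = (-14 + I*sqrt(58))**2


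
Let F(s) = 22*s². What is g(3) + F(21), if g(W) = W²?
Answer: 9711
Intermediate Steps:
g(3) + F(21) = 3² + 22*21² = 9 + 22*441 = 9 + 9702 = 9711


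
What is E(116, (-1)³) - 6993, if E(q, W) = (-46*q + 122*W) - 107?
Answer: -12558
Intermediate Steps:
E(q, W) = -107 - 46*q + 122*W
E(116, (-1)³) - 6993 = (-107 - 46*116 + 122*(-1)³) - 6993 = (-107 - 5336 + 122*(-1)) - 6993 = (-107 - 5336 - 122) - 6993 = -5565 - 6993 = -12558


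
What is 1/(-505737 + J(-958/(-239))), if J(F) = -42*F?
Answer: -239/120911379 ≈ -1.9767e-6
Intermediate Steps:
1/(-505737 + J(-958/(-239))) = 1/(-505737 - (-40236)/(-239)) = 1/(-505737 - (-40236)*(-1)/239) = 1/(-505737 - 42*958/239) = 1/(-505737 - 40236/239) = 1/(-120911379/239) = -239/120911379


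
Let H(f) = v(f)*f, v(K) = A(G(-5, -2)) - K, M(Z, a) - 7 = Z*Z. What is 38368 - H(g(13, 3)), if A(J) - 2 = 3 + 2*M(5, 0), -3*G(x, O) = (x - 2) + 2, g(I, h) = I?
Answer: 37640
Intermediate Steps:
M(Z, a) = 7 + Z² (M(Z, a) = 7 + Z*Z = 7 + Z²)
G(x, O) = -x/3 (G(x, O) = -((x - 2) + 2)/3 = -((-2 + x) + 2)/3 = -x/3)
A(J) = 69 (A(J) = 2 + (3 + 2*(7 + 5²)) = 2 + (3 + 2*(7 + 25)) = 2 + (3 + 2*32) = 2 + (3 + 64) = 2 + 67 = 69)
v(K) = 69 - K
H(f) = f*(69 - f) (H(f) = (69 - f)*f = f*(69 - f))
38368 - H(g(13, 3)) = 38368 - 13*(69 - 1*13) = 38368 - 13*(69 - 13) = 38368 - 13*56 = 38368 - 1*728 = 38368 - 728 = 37640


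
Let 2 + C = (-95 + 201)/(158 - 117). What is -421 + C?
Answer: -17237/41 ≈ -420.41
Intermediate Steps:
C = 24/41 (C = -2 + (-95 + 201)/(158 - 117) = -2 + 106/41 = 24/41 ≈ 0.58537)
-421 + C = -421 + 24/41 = -17237/41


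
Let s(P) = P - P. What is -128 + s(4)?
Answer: -128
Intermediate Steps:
s(P) = 0
-128 + s(4) = -128 + 0 = -128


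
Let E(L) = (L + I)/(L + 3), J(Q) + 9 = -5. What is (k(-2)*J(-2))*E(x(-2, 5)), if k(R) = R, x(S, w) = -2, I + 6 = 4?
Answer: -112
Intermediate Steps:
I = -2 (I = -6 + 4 = -2)
J(Q) = -14 (J(Q) = -9 - 5 = -14)
E(L) = (-2 + L)/(3 + L) (E(L) = (L - 2)/(L + 3) = (-2 + L)/(3 + L))
(k(-2)*J(-2))*E(x(-2, 5)) = (-2*(-14))*((-2 - 2)/(3 - 2)) = 28*(-4/1) = 28*(1*(-4)) = 28*(-4) = -112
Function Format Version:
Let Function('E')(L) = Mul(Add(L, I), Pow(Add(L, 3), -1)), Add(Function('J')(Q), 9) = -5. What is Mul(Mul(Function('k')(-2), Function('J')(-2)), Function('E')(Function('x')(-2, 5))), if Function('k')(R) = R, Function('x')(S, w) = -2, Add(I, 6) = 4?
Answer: -112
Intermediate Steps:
I = -2 (I = Add(-6, 4) = -2)
Function('J')(Q) = -14 (Function('J')(Q) = Add(-9, -5) = -14)
Function('E')(L) = Mul(Pow(Add(3, L), -1), Add(-2, L)) (Function('E')(L) = Mul(Add(L, -2), Pow(Add(L, 3), -1)) = Mul(Add(-2, L), Pow(Add(3, L), -1)) = Mul(Pow(Add(3, L), -1), Add(-2, L)))
Mul(Mul(Function('k')(-2), Function('J')(-2)), Function('E')(Function('x')(-2, 5))) = Mul(Mul(-2, -14), Mul(Pow(Add(3, -2), -1), Add(-2, -2))) = Mul(28, Mul(Pow(1, -1), -4)) = Mul(28, Mul(1, -4)) = Mul(28, -4) = -112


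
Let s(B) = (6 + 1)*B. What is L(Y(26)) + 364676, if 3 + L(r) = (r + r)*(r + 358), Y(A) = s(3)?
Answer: 380591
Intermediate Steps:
s(B) = 7*B
Y(A) = 21 (Y(A) = 7*3 = 21)
L(r) = -3 + 2*r*(358 + r) (L(r) = -3 + (r + r)*(r + 358) = -3 + (2*r)*(358 + r) = -3 + 2*r*(358 + r))
L(Y(26)) + 364676 = (-3 + 2*21**2 + 716*21) + 364676 = (-3 + 2*441 + 15036) + 364676 = (-3 + 882 + 15036) + 364676 = 15915 + 364676 = 380591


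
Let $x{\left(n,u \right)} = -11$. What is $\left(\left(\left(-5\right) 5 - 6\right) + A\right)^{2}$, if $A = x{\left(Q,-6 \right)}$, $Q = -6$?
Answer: $1764$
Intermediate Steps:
$A = -11$
$\left(\left(\left(-5\right) 5 - 6\right) + A\right)^{2} = \left(\left(\left(-5\right) 5 - 6\right) - 11\right)^{2} = \left(\left(-25 - 6\right) - 11\right)^{2} = \left(-31 - 11\right)^{2} = \left(-42\right)^{2} = 1764$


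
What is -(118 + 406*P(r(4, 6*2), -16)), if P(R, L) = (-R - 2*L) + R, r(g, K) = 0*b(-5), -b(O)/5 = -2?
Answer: -13110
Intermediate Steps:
b(O) = 10 (b(O) = -5*(-2) = 10)
r(g, K) = 0 (r(g, K) = 0*10 = 0)
P(R, L) = -2*L
-(118 + 406*P(r(4, 6*2), -16)) = -(118 + 406*(-2*(-16))) = -(118 + 406*32) = -(118 + 12992) = -1*13110 = -13110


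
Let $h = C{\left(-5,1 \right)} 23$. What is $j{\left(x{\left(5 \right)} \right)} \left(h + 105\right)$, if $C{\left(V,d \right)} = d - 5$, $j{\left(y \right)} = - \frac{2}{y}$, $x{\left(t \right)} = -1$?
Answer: $26$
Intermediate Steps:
$C{\left(V,d \right)} = -5 + d$
$h = -92$ ($h = \left(-5 + 1\right) 23 = \left(-4\right) 23 = -92$)
$j{\left(x{\left(5 \right)} \right)} \left(h + 105\right) = - \frac{2}{-1} \left(-92 + 105\right) = \left(-2\right) \left(-1\right) 13 = 2 \cdot 13 = 26$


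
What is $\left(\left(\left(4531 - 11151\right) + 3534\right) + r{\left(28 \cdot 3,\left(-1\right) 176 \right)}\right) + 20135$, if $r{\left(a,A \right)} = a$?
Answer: $17133$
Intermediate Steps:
$\left(\left(\left(4531 - 11151\right) + 3534\right) + r{\left(28 \cdot 3,\left(-1\right) 176 \right)}\right) + 20135 = \left(\left(\left(4531 - 11151\right) + 3534\right) + 28 \cdot 3\right) + 20135 = \left(\left(-6620 + 3534\right) + 84\right) + 20135 = \left(-3086 + 84\right) + 20135 = -3002 + 20135 = 17133$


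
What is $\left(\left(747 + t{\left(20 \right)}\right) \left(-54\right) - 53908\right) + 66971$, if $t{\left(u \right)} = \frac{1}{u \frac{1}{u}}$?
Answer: $-27329$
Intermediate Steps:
$t{\left(u \right)} = 1$ ($t{\left(u \right)} = 1^{-1} = 1$)
$\left(\left(747 + t{\left(20 \right)}\right) \left(-54\right) - 53908\right) + 66971 = \left(\left(747 + 1\right) \left(-54\right) - 53908\right) + 66971 = \left(748 \left(-54\right) - 53908\right) + 66971 = \left(-40392 - 53908\right) + 66971 = -94300 + 66971 = -27329$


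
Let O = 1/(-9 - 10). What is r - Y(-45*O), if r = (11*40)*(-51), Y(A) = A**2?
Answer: -8102865/361 ≈ -22446.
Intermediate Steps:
O = -1/19 (O = 1/(-19) = -1/19 ≈ -0.052632)
r = -22440 (r = 440*(-51) = -22440)
r - Y(-45*O) = -22440 - (-45*(-1/19))**2 = -22440 - (45/19)**2 = -22440 - 1*2025/361 = -22440 - 2025/361 = -8102865/361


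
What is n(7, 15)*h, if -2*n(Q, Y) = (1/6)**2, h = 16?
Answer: -2/9 ≈ -0.22222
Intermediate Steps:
n(Q, Y) = -1/72 (n(Q, Y) = -(1/6)**2/2 = -1/2*1/36 = -1/72)
n(7, 15)*h = -1/72*16 = -2/9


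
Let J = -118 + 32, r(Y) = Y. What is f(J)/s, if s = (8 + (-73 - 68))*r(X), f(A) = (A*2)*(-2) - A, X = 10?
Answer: -43/133 ≈ -0.32331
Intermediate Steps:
J = -86
f(A) = -5*A (f(A) = (2*A)*(-2) - A = -4*A - A = -5*A)
s = -1330 (s = (8 + (-73 - 68))*10 = (8 - 141)*10 = -133*10 = -1330)
f(J)/s = -5*(-86)/(-1330) = 430*(-1/1330) = -43/133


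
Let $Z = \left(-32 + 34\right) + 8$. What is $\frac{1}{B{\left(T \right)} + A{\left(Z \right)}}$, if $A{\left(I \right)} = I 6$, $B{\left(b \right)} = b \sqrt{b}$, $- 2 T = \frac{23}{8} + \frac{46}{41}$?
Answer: $\frac{5646008320}{339511580277} + \frac{1146688 i \sqrt{53751}}{339511580277} \approx 0.01663 + 0.00078304 i$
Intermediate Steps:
$T = - \frac{1311}{656}$ ($T = - \frac{\frac{23}{8} + \frac{46}{41}}{2} = \left(- \frac{1}{2}\right) \frac{1311}{328} = - \frac{1311}{656} \approx -1.9985$)
$Z = 10$ ($Z = 2 + 8 = 10$)
$B{\left(b \right)} = b^{\frac{3}{2}}$
$A{\left(I \right)} = 6 I$
$\frac{1}{B{\left(T \right)} + A{\left(Z \right)}} = \frac{1}{\left(- \frac{1311}{656}\right)^{\frac{3}{2}} + 6 \cdot 10} = \frac{1}{- \frac{1311 i \sqrt{53751}}{107584} + 60} = \frac{1}{60 - \frac{1311 i \sqrt{53751}}{107584}}$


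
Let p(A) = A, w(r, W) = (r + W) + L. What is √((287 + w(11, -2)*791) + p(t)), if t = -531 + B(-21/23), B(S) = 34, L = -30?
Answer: 3*I*√1869 ≈ 129.7*I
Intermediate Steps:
w(r, W) = -30 + W + r (w(r, W) = (r + W) - 30 = (W + r) - 30 = -30 + W + r)
t = -497 (t = -531 + 34 = -497)
√((287 + w(11, -2)*791) + p(t)) = √((287 + (-30 - 2 + 11)*791) - 497) = √((287 - 21*791) - 497) = √((287 - 16611) - 497) = √(-16324 - 497) = √(-16821) = 3*I*√1869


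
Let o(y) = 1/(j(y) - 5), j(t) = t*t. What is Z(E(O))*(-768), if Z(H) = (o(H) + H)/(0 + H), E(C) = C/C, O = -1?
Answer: -576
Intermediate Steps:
j(t) = t**2
E(C) = 1
o(y) = 1/(-5 + y**2) (o(y) = 1/(y**2 - 5) = 1/(-5 + y**2))
Z(H) = (H + 1/(-5 + H**2))/H (Z(H) = (1/(-5 + H**2) + H)/(0 + H) = (H + 1/(-5 + H**2))/H)
Z(E(O))*(-768) = ((1 + 1*(-5 + 1**2))/(1*(-5 + 1**2)))*(-768) = (1*(1 + 1*(-5 + 1))/(-5 + 1))*(-768) = (1*(1 + 1*(-4))/(-4))*(-768) = (1*(-1/4)*(1 - 4))*(-768) = (1*(-1/4)*(-3))*(-768) = (3/4)*(-768) = -576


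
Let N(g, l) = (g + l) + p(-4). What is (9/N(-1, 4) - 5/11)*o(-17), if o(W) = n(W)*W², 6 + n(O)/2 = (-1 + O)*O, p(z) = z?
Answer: -18033600/11 ≈ -1.6394e+6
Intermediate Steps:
n(O) = -12 + 2*O*(-1 + O) (n(O) = -12 + 2*((-1 + O)*O) = -12 + 2*(O*(-1 + O)) = -12 + 2*O*(-1 + O))
N(g, l) = -4 + g + l (N(g, l) = (g + l) - 4 = -4 + g + l)
o(W) = W²*(-12 - 2*W + 2*W²) (o(W) = (-12 - 2*W + 2*W²)*W² = W²*(-12 - 2*W + 2*W²))
(9/N(-1, 4) - 5/11)*o(-17) = (9/(-4 - 1 + 4) - 5/11)*(2*(-17)²*(-6 + (-17)² - 1*(-17))) = (9/(-1) - 5*1/11)*(2*289*(-6 + 289 + 17)) = (9*(-1) - 5/11)*(2*289*300) = (-9 - 5/11)*173400 = -104/11*173400 = -18033600/11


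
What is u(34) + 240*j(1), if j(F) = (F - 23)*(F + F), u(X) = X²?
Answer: -9404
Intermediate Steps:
j(F) = 2*F*(-23 + F) (j(F) = (-23 + F)*(2*F) = 2*F*(-23 + F))
u(34) + 240*j(1) = 34² + 240*(2*1*(-23 + 1)) = 1156 + 240*(2*1*(-22)) = 1156 + 240*(-44) = 1156 - 10560 = -9404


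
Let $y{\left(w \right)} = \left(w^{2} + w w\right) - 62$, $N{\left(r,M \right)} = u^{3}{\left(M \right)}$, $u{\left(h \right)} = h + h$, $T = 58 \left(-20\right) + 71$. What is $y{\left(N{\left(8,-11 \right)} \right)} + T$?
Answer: $226758657$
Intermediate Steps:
$T = -1089$ ($T = -1160 + 71 = -1089$)
$u{\left(h \right)} = 2 h$
$N{\left(r,M \right)} = 8 M^{3}$ ($N{\left(r,M \right)} = \left(2 M\right)^{3} = 8 M^{3}$)
$y{\left(w \right)} = -62 + 2 w^{2}$ ($y{\left(w \right)} = \left(w^{2} + w^{2}\right) - 62 = 2 w^{2} - 62 = -62 + 2 w^{2}$)
$y{\left(N{\left(8,-11 \right)} \right)} + T = \left(-62 + 2 \left(8 \left(-11\right)^{3}\right)^{2}\right) - 1089 = \left(-62 + 2 \left(8 \left(-1331\right)\right)^{2}\right) - 1089 = \left(-62 + 2 \left(-10648\right)^{2}\right) - 1089 = \left(-62 + 2 \cdot 113379904\right) - 1089 = \left(-62 + 226759808\right) - 1089 = 226759746 - 1089 = 226758657$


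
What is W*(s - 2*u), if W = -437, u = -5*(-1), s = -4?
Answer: 6118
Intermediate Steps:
u = 5
W*(s - 2*u) = -437*(-4 - 2*5) = -437*(-4 - 10) = -437*(-14) = 6118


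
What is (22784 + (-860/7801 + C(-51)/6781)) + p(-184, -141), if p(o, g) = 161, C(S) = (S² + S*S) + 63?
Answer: 1213793181650/52898581 ≈ 22946.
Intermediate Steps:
C(S) = 63 + 2*S² (C(S) = (S² + S²) + 63 = 2*S² + 63 = 63 + 2*S²)
(22784 + (-860/7801 + C(-51)/6781)) + p(-184, -141) = (22784 + (-860/7801 + (63 + 2*(-51)²)/6781)) + 161 = (22784 + (-860*1/7801 + (63 + 2*2601)*(1/6781))) + 161 = (22784 + (-860/7801 + (63 + 5202)*(1/6781))) + 161 = (22784 + (-860/7801 + 5265*(1/6781))) + 161 = (22784 + (-860/7801 + 5265/6781)) + 161 = (22784 + 35240605/52898581) + 161 = 1205276510109/52898581 + 161 = 1213793181650/52898581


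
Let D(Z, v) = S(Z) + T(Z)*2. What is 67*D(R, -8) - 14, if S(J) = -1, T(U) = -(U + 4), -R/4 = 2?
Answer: 455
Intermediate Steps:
R = -8 (R = -4*2 = -8)
T(U) = -4 - U (T(U) = -(4 + U) = -4 - U)
D(Z, v) = -9 - 2*Z (D(Z, v) = -1 + (-4 - Z)*2 = -1 + (-8 - 2*Z) = -9 - 2*Z)
67*D(R, -8) - 14 = 67*(-9 - 2*(-8)) - 14 = 67*(-9 + 16) - 14 = 67*7 - 14 = 469 - 14 = 455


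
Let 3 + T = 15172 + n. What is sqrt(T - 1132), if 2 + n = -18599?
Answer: 2*I*sqrt(1141) ≈ 67.557*I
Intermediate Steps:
n = -18601 (n = -2 - 18599 = -18601)
T = -3432 (T = -3 + (15172 - 18601) = -3 - 3429 = -3432)
sqrt(T - 1132) = sqrt(-3432 - 1132) = sqrt(-4564) = 2*I*sqrt(1141)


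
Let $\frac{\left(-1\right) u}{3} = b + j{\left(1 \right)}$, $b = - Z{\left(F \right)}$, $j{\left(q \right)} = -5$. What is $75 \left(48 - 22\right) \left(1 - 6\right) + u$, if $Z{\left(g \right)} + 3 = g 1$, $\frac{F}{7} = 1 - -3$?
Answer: $-9660$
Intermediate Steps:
$F = 28$ ($F = 7 \left(1 - -3\right) = 7 \left(1 + 3\right) = 7 \cdot 4 = 28$)
$Z{\left(g \right)} = -3 + g$ ($Z{\left(g \right)} = -3 + g 1 = -3 + g$)
$b = -25$ ($b = - (-3 + 28) = \left(-1\right) 25 = -25$)
$u = 90$ ($u = - 3 \left(-25 - 5\right) = \left(-3\right) \left(-30\right) = 90$)
$75 \left(48 - 22\right) \left(1 - 6\right) + u = 75 \left(48 - 22\right) \left(1 - 6\right) + 90 = 75 \cdot 26 \left(-5\right) + 90 = 75 \left(-130\right) + 90 = -9750 + 90 = -9660$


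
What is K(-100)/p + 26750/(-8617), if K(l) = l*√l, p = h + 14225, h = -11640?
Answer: -26750/8617 - 200*I/517 ≈ -3.1043 - 0.38685*I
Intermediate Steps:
p = 2585 (p = -11640 + 14225 = 2585)
K(l) = l^(3/2)
K(-100)/p + 26750/(-8617) = (-100)^(3/2)/2585 + 26750/(-8617) = -1000*I*(1/2585) + 26750*(-1/8617) = -200*I/517 - 26750/8617 = -26750/8617 - 200*I/517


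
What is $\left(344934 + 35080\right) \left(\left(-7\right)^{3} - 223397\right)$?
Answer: $-85024332360$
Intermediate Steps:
$\left(344934 + 35080\right) \left(\left(-7\right)^{3} - 223397\right) = 380014 \left(-343 - 223397\right) = 380014 \left(-223740\right) = -85024332360$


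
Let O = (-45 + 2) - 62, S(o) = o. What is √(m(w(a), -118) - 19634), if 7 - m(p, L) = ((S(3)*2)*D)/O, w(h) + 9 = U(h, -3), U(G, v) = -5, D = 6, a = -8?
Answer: I*√24042655/35 ≈ 140.1*I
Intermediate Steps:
O = -105 (O = -43 - 62 = -105)
w(h) = -14 (w(h) = -9 - 5 = -14)
m(p, L) = 257/35 (m(p, L) = 7 - (3*2)*6/(-105) = 7 - 6*6*(-1)/105 = 7 - 36*(-1)/105 = 7 - 1*(-12/35) = 7 + 12/35 = 257/35)
√(m(w(a), -118) - 19634) = √(257/35 - 19634) = √(-686933/35) = I*√24042655/35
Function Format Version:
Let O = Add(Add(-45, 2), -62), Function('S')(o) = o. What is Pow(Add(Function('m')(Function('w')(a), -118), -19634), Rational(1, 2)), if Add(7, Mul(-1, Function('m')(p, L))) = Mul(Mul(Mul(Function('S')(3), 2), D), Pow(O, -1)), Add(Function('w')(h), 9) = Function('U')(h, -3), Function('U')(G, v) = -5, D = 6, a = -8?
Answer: Mul(Rational(1, 35), I, Pow(24042655, Rational(1, 2))) ≈ Mul(140.10, I)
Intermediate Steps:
O = -105 (O = Add(-43, -62) = -105)
Function('w')(h) = -14 (Function('w')(h) = Add(-9, -5) = -14)
Function('m')(p, L) = Rational(257, 35) (Function('m')(p, L) = Add(7, Mul(-1, Mul(Mul(Mul(3, 2), 6), Pow(-105, -1)))) = Add(7, Mul(-1, Mul(Mul(6, 6), Rational(-1, 105)))) = Add(7, Mul(-1, Mul(36, Rational(-1, 105)))) = Add(7, Mul(-1, Rational(-12, 35))) = Add(7, Rational(12, 35)) = Rational(257, 35))
Pow(Add(Function('m')(Function('w')(a), -118), -19634), Rational(1, 2)) = Pow(Add(Rational(257, 35), -19634), Rational(1, 2)) = Pow(Rational(-686933, 35), Rational(1, 2)) = Mul(Rational(1, 35), I, Pow(24042655, Rational(1, 2)))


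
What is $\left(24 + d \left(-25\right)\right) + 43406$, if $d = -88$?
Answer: $45630$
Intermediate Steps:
$\left(24 + d \left(-25\right)\right) + 43406 = \left(24 - -2200\right) + 43406 = \left(24 + 2200\right) + 43406 = 2224 + 43406 = 45630$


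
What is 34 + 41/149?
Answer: 5107/149 ≈ 34.275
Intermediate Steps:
34 + 41/149 = 5107/149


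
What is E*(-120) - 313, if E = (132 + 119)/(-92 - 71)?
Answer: -20899/163 ≈ -128.21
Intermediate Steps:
E = -251/163 (E = 251/(-163) = 251*(-1/163) = -251/163 ≈ -1.5399)
E*(-120) - 313 = -251/163*(-120) - 313 = 30120/163 - 313 = -20899/163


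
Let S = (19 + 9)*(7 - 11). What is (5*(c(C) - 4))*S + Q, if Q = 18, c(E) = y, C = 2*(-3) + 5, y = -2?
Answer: 3378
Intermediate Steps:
C = -1 (C = -6 + 5 = -1)
c(E) = -2
S = -112 (S = 28*(-4) = -112)
(5*(c(C) - 4))*S + Q = (5*(-2 - 4))*(-112) + 18 = (5*(-6))*(-112) + 18 = -30*(-112) + 18 = 3360 + 18 = 3378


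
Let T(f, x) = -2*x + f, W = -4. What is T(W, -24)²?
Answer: 1936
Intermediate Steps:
T(f, x) = f - 2*x
T(W, -24)² = (-4 - 2*(-24))² = (-4 + 48)² = 44² = 1936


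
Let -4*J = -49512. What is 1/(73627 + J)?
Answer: 1/86005 ≈ 1.1627e-5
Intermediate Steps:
J = 12378 (J = -¼*(-49512) = 12378)
1/(73627 + J) = 1/(73627 + 12378) = 1/86005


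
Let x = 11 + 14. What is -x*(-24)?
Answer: 600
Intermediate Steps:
x = 25
-x*(-24) = -1*25*(-24) = -25*(-24) = 600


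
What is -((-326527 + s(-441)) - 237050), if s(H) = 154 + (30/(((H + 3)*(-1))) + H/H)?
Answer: 41129801/73 ≈ 5.6342e+5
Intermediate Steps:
s(H) = 155 + 30/(-3 - H) (s(H) = 154 + (30/(((3 + H)*(-1))) + 1) = 154 + (30/(-3 - H) + 1) = 154 + (1 + 30/(-3 - H)) = 155 + 30/(-3 - H))
-((-326527 + s(-441)) - 237050) = -((-326527 + 5*(87 + 31*(-441))/(3 - 441)) - 237050) = -((-326527 + 5*(87 - 13671)/(-438)) - 237050) = -((-326527 + 5*(-1/438)*(-13584)) - 237050) = -((-326527 + 11320/73) - 237050) = -(-23825151/73 - 237050) = -1*(-41129801/73) = 41129801/73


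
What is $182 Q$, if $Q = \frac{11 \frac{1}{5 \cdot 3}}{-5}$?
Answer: $- \frac{2002}{75} \approx -26.693$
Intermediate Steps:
$Q = - \frac{11}{75}$ ($Q = \frac{11}{15} \left(- \frac{1}{5}\right) = - \frac{11}{75} \approx -0.14667$)
$182 Q = 182 \left(- \frac{11}{75}\right) = - \frac{2002}{75}$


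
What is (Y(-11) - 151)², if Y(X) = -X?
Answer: 19600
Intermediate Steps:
(Y(-11) - 151)² = (-1*(-11) - 151)² = (11 - 151)² = (-140)² = 19600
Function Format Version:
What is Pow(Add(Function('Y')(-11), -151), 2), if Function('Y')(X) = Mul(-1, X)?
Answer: 19600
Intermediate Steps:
Pow(Add(Function('Y')(-11), -151), 2) = Pow(Add(Mul(-1, -11), -151), 2) = Pow(Add(11, -151), 2) = Pow(-140, 2) = 19600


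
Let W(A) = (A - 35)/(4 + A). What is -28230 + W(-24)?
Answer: -564541/20 ≈ -28227.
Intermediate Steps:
W(A) = (-35 + A)/(4 + A)
-28230 + W(-24) = -28230 + (-35 - 24)/(4 - 24) = -28230 - 59/(-20) = -28230 - 1/20*(-59) = -28230 + 59/20 = -564541/20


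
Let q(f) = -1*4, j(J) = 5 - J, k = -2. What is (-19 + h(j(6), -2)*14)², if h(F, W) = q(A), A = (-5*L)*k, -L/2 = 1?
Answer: 5625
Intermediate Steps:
L = -2 (L = -2*1 = -2)
A = -20 (A = -5*(-2)*(-2) = 10*(-2) = -20)
q(f) = -4
h(F, W) = -4
(-19 + h(j(6), -2)*14)² = (-19 - 4*14)² = (-19 - 56)² = (-75)² = 5625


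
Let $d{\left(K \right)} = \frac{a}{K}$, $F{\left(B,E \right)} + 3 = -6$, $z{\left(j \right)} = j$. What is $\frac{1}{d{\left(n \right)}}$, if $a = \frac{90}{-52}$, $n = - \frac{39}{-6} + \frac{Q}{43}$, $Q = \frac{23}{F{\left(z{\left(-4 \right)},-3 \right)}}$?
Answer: $- \frac{12961}{3483} \approx -3.7212$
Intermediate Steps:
$F{\left(B,E \right)} = -9$ ($F{\left(B,E \right)} = -3 - 6 = -9$)
$Q = - \frac{23}{9}$ ($Q = \frac{23}{-9} = 23 \left(- \frac{1}{9}\right) = - \frac{23}{9} \approx -2.5556$)
$n = \frac{4985}{774}$ ($n = - \frac{39}{-6} - \frac{23}{9 \cdot 43} = \left(-39\right) \left(- \frac{1}{6}\right) - \frac{23}{387} = \frac{13}{2} - \frac{23}{387} = \frac{4985}{774} \approx 6.4406$)
$a = - \frac{45}{26}$ ($a = 90 \left(- \frac{1}{52}\right) = - \frac{45}{26} \approx -1.7308$)
$d{\left(K \right)} = - \frac{45}{26 K}$
$\frac{1}{d{\left(n \right)}} = \frac{1}{\left(- \frac{45}{26}\right) \frac{1}{\frac{4985}{774}}} = \frac{1}{\left(- \frac{45}{26}\right) \frac{774}{4985}} = \frac{1}{- \frac{3483}{12961}} = - \frac{12961}{3483}$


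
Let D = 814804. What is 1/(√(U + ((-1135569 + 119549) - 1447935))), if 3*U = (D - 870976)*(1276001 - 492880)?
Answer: -I*√14665621559/14665621559 ≈ -8.2575e-6*I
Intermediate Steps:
U = -14663157604 (U = ((814804 - 870976)*(1276001 - 492880))/3 = (-56172*783121)/3 = (⅓)*(-43989472812) = -14663157604)
1/(√(U + ((-1135569 + 119549) - 1447935))) = 1/(√(-14663157604 + ((-1135569 + 119549) - 1447935))) = 1/(√(-14663157604 + (-1016020 - 1447935))) = 1/(√(-14663157604 - 2463955)) = 1/(√(-14665621559)) = 1/(I*√14665621559) = -I*√14665621559/14665621559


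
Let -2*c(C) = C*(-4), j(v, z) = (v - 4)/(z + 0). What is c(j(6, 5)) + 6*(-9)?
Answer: -266/5 ≈ -53.200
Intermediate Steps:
j(v, z) = (-4 + v)/z
c(C) = 2*C (c(C) = -C*(-4)/2 = -(-2)*C = 2*C)
c(j(6, 5)) + 6*(-9) = 2*((-4 + 6)/5) + 6*(-9) = 2*((⅕)*2) - 54 = 2*(⅖) - 54 = ⅘ - 54 = -266/5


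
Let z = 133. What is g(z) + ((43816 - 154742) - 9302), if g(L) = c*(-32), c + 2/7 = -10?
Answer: -839292/7 ≈ -1.1990e+5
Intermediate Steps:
c = -72/7 (c = -2/7 - 10 = -72/7 ≈ -10.286)
g(L) = 2304/7 (g(L) = -72/7*(-32) = 2304/7)
g(z) + ((43816 - 154742) - 9302) = 2304/7 + ((43816 - 154742) - 9302) = 2304/7 + (-110926 - 9302) = 2304/7 - 120228 = -839292/7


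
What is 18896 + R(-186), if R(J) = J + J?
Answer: 18524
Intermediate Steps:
R(J) = 2*J
18896 + R(-186) = 18896 + 2*(-186) = 18896 - 372 = 18524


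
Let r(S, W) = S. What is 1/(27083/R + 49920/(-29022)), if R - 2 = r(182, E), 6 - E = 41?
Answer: 890008/129469591 ≈ 0.0068743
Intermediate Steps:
E = -35 (E = 6 - 1*41 = 6 - 41 = -35)
R = 184 (R = 2 + 182 = 184)
1/(27083/R + 49920/(-29022)) = 1/(27083/184 + 49920/(-29022)) = 1/(27083*(1/184) + 49920*(-1/29022)) = 1/(27083/184 - 8320/4837) = 1/(129469591/890008) = 890008/129469591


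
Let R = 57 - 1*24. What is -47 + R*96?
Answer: 3121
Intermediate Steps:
R = 33 (R = 57 - 24 = 33)
-47 + R*96 = -47 + 33*96 = -47 + 3168 = 3121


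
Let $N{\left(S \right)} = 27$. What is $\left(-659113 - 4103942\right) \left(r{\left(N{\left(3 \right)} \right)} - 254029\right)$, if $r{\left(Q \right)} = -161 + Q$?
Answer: $1210592347965$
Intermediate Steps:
$\left(-659113 - 4103942\right) \left(r{\left(N{\left(3 \right)} \right)} - 254029\right) = \left(-659113 - 4103942\right) \left(\left(-161 + 27\right) - 254029\right) = - 4763055 \left(-134 - 254029\right) = \left(-4763055\right) \left(-254163\right) = 1210592347965$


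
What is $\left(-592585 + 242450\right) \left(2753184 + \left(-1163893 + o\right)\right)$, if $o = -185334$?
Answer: $-491574484195$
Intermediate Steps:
$\left(-592585 + 242450\right) \left(2753184 + \left(-1163893 + o\right)\right) = \left(-592585 + 242450\right) \left(2753184 - 1349227\right) = - 350135 \left(2753184 - 1349227\right) = \left(-350135\right) 1403957 = -491574484195$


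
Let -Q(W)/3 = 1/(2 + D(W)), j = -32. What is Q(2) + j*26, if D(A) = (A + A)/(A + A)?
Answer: -833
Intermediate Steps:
D(A) = 1 (D(A) = (2*A)/((2*A)) = (2*A)*(1/(2*A)) = 1)
Q(W) = -1 (Q(W) = -3/(2 + 1) = -3/3 = -3*⅓ = -1)
Q(2) + j*26 = -1 - 32*26 = -1 - 832 = -833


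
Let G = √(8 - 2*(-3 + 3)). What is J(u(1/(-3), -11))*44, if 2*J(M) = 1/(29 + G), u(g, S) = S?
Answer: 638/833 - 44*√2/833 ≈ 0.69121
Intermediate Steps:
G = 2*√2 (G = √(8 - 2*0) = √(8 + 0) = √8 = 2*√2 ≈ 2.8284)
J(M) = 1/(2*(29 + 2*√2))
J(u(1/(-3), -11))*44 = (29/1666 - √2/833)*44 = 638/833 - 44*√2/833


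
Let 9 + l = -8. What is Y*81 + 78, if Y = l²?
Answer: 23487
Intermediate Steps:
l = -17 (l = -9 - 8 = -17)
Y = 289 (Y = (-17)² = 289)
Y*81 + 78 = 289*81 + 78 = 23409 + 78 = 23487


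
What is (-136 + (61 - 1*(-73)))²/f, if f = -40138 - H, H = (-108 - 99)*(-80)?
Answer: -2/28349 ≈ -7.0549e-5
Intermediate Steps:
H = 16560 (H = -207*(-80) = 16560)
f = -56698 (f = -40138 - 1*16560 = -40138 - 16560 = -56698)
(-136 + (61 - 1*(-73)))²/f = (-136 + (61 - 1*(-73)))²/(-56698) = (-136 + (61 + 73))²*(-1/56698) = (-136 + 134)²*(-1/56698) = (-2)²*(-1/56698) = 4*(-1/56698) = -2/28349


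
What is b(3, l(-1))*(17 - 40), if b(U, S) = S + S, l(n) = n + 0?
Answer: 46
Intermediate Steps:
l(n) = n
b(U, S) = 2*S
b(3, l(-1))*(17 - 40) = (2*(-1))*(17 - 40) = -2*(-23) = 46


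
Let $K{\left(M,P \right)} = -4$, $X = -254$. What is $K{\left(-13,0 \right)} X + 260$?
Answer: $1276$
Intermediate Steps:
$K{\left(-13,0 \right)} X + 260 = \left(-4\right) \left(-254\right) + 260 = 1016 + 260 = 1276$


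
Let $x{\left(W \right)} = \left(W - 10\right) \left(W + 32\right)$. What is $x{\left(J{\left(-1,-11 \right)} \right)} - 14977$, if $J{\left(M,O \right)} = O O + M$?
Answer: $1743$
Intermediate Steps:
$J{\left(M,O \right)} = M + O^{2}$ ($J{\left(M,O \right)} = O^{2} + M = M + O^{2}$)
$x{\left(W \right)} = \left(-10 + W\right) \left(32 + W\right)$
$x{\left(J{\left(-1,-11 \right)} \right)} - 14977 = \left(-320 + \left(-1 + \left(-11\right)^{2}\right)^{2} + 22 \left(-1 + \left(-11\right)^{2}\right)\right) - 14977 = \left(-320 + \left(-1 + 121\right)^{2} + 22 \left(-1 + 121\right)\right) - 14977 = \left(-320 + 120^{2} + 22 \cdot 120\right) - 14977 = \left(-320 + 14400 + 2640\right) - 14977 = 16720 - 14977 = 1743$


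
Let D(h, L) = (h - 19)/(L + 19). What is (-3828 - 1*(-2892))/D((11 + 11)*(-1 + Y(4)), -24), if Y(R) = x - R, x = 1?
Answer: -4680/107 ≈ -43.738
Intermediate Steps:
Y(R) = 1 - R
D(h, L) = (-19 + h)/(19 + L)
(-3828 - 1*(-2892))/D((11 + 11)*(-1 + Y(4)), -24) = (-3828 - 1*(-2892))/(((-19 + (11 + 11)*(-1 + (1 - 1*4)))/(19 - 24))) = (-3828 + 2892)/(((-19 + 22*(-1 + (1 - 4)))/(-5))) = -936*(-5/(-19 + 22*(-1 - 3))) = -936*(-5/(-19 + 22*(-4))) = -936*(-5/(-19 - 88)) = -936/((-1/5*(-107))) = -936/107/5 = -936*5/107 = -4680/107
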